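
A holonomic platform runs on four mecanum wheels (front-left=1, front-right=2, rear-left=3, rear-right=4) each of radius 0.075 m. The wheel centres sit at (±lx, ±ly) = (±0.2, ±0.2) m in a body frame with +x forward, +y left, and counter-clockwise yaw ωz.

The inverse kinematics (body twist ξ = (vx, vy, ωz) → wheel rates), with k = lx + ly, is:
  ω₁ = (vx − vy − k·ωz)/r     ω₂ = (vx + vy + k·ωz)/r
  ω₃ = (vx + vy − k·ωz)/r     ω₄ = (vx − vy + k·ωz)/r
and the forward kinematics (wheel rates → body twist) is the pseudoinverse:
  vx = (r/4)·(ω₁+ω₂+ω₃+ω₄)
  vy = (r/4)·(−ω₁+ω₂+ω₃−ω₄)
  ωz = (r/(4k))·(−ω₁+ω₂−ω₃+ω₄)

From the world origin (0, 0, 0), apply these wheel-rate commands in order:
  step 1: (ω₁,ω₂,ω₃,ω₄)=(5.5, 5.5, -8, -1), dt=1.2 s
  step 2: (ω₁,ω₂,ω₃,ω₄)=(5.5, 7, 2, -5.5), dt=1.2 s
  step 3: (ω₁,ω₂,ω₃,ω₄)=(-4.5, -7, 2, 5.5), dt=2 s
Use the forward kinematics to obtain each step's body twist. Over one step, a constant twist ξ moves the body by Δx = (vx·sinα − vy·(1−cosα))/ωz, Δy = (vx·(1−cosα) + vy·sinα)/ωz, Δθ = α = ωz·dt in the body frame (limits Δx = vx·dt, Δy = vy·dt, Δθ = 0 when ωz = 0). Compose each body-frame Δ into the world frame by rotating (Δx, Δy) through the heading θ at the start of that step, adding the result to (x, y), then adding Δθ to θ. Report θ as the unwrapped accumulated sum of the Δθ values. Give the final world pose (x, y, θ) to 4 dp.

(0.1000, -0.1424, 0.1500)

step 1: ξ=(vx,vy,ωz)=(0.0375, -0.1313, 0.3281), dt=1.2 → body Δ=(0.0745, -0.1447, 0.3937) → world pose (0.0745, -0.1447, 0.3937)
step 2: ξ=(vx,vy,ωz)=(0.1688, 0.1688, -0.2812), dt=1.2 → body Δ=(0.2325, 0.1648, -0.3375) → world pose (0.2260, 0.0967, 0.0563)
step 3: ξ=(vx,vy,ωz)=(-0.0750, -0.1125, 0.0469), dt=2.0 → body Δ=(-0.1392, -0.2317, 0.0937) → world pose (0.1000, -0.1424, 0.1500)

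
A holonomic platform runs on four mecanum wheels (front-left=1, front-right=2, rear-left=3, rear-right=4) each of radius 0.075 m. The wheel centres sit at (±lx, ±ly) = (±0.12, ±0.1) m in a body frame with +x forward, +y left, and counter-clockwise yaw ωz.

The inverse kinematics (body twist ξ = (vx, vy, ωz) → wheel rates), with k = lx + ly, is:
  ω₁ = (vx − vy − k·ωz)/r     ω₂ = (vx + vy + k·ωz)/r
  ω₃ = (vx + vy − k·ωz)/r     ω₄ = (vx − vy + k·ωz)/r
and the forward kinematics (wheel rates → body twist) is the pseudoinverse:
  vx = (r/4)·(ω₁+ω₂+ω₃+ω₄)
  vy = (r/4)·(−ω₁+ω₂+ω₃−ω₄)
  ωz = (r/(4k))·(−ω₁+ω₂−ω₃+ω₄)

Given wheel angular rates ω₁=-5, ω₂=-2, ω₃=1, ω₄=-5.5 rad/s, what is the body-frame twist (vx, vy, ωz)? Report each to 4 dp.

(-0.2156, 0.1781, -0.2983)

k = lx + ly = 0.12 + 0.1 = 0.2200
ω₁+ω₂+ω₃+ω₄ = -11.5000  →  vx = (0.075/4)·-11.5000 = -0.2156
−ω₁+ω₂+ω₃−ω₄ = 9.5000  →  vy = (0.075/4)·9.5000 = 0.1781
−ω₁+ω₂−ω₃+ω₄ = -3.5000  →  ωz = (0.075/0.8800)·-3.5000 = -0.2983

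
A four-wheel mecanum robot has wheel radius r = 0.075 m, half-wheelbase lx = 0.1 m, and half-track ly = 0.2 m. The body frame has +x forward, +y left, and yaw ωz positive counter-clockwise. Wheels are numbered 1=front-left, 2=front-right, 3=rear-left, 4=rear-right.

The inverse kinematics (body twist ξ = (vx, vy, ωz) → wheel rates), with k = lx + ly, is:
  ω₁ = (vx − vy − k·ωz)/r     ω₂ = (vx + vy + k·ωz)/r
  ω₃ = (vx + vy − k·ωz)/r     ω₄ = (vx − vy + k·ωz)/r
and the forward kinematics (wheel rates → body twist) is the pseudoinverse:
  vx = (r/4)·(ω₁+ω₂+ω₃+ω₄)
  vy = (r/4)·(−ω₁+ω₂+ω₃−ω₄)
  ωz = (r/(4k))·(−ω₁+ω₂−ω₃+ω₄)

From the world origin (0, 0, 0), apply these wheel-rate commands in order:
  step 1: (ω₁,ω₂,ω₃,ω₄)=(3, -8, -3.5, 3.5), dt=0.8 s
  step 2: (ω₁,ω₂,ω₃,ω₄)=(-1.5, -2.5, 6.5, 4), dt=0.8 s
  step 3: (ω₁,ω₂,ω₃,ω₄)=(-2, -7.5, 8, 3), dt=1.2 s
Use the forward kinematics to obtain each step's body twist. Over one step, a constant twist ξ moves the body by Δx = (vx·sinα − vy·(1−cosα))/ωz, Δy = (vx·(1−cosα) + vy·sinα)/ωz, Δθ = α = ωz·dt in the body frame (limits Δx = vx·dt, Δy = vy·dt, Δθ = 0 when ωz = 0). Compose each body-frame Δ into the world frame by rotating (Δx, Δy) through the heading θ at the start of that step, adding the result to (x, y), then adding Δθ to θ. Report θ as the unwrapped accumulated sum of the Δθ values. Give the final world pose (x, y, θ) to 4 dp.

step 1: ξ=(vx,vy,ωz)=(-0.0938, -0.3375, -0.2500), dt=0.8 → body Δ=(-0.1014, -0.2607, -0.2000) → world pose (-0.1014, -0.2607, -0.2000)
step 2: ξ=(vx,vy,ωz)=(0.1219, 0.0281, -0.2187), dt=0.8 → body Δ=(0.0990, 0.0139, -0.1750) → world pose (-0.0017, -0.2668, -0.3750)
step 3: ξ=(vx,vy,ωz)=(0.0281, -0.0094, -0.6562), dt=1.2 → body Δ=(0.0262, -0.0227, -0.7875) → world pose (0.0144, -0.2975, -1.1625)

(0.0144, -0.2975, -1.1625)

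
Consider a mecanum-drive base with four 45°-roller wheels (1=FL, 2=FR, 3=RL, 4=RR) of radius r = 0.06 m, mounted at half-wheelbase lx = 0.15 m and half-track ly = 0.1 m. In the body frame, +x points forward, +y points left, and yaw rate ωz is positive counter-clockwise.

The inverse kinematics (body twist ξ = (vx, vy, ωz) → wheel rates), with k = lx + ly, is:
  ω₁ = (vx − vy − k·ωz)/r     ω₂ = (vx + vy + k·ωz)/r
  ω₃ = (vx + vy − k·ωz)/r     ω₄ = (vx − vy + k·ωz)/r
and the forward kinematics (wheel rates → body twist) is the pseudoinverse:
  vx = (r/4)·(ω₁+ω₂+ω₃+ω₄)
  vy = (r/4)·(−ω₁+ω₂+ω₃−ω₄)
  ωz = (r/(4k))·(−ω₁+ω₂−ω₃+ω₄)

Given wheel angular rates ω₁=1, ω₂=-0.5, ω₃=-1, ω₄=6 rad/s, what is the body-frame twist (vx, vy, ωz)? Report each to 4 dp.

(0.0825, -0.1275, 0.3300)

k = lx + ly = 0.15 + 0.1 = 0.2500
ω₁+ω₂+ω₃+ω₄ = 5.5000  →  vx = (0.06/4)·5.5000 = 0.0825
−ω₁+ω₂+ω₃−ω₄ = -8.5000  →  vy = (0.06/4)·-8.5000 = -0.1275
−ω₁+ω₂−ω₃+ω₄ = 5.5000  →  ωz = (0.06/1.0000)·5.5000 = 0.3300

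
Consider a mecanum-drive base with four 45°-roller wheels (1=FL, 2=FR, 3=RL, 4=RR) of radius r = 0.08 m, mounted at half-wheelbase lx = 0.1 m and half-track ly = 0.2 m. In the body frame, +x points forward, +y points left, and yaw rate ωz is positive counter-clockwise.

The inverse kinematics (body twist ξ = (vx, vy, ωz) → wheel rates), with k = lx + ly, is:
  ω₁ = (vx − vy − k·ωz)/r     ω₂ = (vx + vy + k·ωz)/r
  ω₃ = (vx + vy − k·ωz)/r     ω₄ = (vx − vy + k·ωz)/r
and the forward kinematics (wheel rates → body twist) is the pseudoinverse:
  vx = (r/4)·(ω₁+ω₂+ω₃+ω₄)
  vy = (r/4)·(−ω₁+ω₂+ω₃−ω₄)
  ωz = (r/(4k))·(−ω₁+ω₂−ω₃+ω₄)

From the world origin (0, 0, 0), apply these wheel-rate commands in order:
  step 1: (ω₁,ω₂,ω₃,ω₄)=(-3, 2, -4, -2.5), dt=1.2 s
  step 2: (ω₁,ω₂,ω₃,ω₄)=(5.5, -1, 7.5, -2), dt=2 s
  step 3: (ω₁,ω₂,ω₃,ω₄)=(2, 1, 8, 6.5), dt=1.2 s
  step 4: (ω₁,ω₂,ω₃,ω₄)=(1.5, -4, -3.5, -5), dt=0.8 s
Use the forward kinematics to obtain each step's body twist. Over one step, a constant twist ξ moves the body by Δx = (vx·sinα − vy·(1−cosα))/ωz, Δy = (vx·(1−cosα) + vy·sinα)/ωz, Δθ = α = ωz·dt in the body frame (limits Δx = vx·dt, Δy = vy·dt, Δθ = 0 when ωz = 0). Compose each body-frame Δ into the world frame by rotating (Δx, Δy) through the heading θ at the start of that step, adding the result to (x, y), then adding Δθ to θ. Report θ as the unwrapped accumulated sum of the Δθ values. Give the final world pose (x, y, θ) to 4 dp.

step 1: ξ=(vx,vy,ωz)=(-0.1500, 0.0700, 0.4333), dt=1.2 → body Δ=(-0.1933, 0.0345, 0.5200) → world pose (-0.1933, 0.0345, 0.5200)
step 2: ξ=(vx,vy,ωz)=(0.2000, 0.0600, -1.0667), dt=2.0 → body Δ=(0.2449, -0.2399, -2.1333) → world pose (0.1384, -0.0520, -1.6133)
step 3: ξ=(vx,vy,ωz)=(0.3500, 0.0100, -0.1667), dt=1.2 → body Δ=(0.4184, -0.0299, -0.2000) → world pose (0.0906, -0.4688, -1.8133)
step 4: ξ=(vx,vy,ωz)=(-0.2200, -0.0800, -0.4667), dt=0.8 → body Δ=(-0.1837, -0.0301, -0.3733) → world pose (0.1056, -0.2832, -2.1867)

(0.1056, -0.2832, -2.1867)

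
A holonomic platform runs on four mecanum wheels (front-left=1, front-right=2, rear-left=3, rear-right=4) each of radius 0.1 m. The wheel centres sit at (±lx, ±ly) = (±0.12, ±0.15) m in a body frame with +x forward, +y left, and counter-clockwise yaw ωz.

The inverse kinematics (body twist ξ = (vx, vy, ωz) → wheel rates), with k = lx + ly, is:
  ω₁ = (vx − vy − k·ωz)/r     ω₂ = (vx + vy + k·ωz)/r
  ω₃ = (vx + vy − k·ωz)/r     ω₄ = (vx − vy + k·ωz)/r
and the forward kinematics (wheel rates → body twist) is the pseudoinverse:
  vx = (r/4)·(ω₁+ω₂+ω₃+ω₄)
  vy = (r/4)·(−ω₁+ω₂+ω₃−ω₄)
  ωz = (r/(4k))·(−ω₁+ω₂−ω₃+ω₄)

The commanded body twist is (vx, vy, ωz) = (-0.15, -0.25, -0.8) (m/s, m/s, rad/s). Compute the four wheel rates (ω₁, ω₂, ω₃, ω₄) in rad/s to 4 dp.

k = lx + ly = 0.12 + 0.15 = 0.2700;  k·ωz = 0.2700·-0.8 = -0.2160
ω₁ (FL) = (vx − vy − k·ωz)/r = 0.3160/0.1 = 3.1600
ω₂ (FR) = (vx + vy + k·ωz)/r = -0.6160/0.1 = -6.1600
ω₃ (RL) = (vx + vy − k·ωz)/r = -0.1840/0.1 = -1.8400
ω₄ (RR) = (vx − vy + k·ωz)/r = -0.1160/0.1 = -1.1600

(3.1600, -6.1600, -1.8400, -1.1600)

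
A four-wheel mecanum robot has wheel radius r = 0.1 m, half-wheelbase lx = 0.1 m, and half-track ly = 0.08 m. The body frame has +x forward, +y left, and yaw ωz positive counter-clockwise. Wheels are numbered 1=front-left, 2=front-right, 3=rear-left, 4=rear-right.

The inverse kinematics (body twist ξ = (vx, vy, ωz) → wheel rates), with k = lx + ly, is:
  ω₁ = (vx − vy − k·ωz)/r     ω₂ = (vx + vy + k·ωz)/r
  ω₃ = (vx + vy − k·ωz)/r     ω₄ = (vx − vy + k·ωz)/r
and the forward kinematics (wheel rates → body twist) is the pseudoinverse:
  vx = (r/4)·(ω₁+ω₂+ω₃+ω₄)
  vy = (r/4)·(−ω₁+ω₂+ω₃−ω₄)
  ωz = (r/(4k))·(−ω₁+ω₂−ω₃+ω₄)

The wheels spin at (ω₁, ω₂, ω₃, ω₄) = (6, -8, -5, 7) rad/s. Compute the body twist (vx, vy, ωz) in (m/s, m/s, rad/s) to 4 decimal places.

k = lx + ly = 0.1 + 0.08 = 0.1800
ω₁+ω₂+ω₃+ω₄ = 0.0000  →  vx = (0.1/4)·0.0000 = 0.0000
−ω₁+ω₂+ω₃−ω₄ = -26.0000  →  vy = (0.1/4)·-26.0000 = -0.6500
−ω₁+ω₂−ω₃+ω₄ = -2.0000  →  ωz = (0.1/0.7200)·-2.0000 = -0.2778

(0.0000, -0.6500, -0.2778)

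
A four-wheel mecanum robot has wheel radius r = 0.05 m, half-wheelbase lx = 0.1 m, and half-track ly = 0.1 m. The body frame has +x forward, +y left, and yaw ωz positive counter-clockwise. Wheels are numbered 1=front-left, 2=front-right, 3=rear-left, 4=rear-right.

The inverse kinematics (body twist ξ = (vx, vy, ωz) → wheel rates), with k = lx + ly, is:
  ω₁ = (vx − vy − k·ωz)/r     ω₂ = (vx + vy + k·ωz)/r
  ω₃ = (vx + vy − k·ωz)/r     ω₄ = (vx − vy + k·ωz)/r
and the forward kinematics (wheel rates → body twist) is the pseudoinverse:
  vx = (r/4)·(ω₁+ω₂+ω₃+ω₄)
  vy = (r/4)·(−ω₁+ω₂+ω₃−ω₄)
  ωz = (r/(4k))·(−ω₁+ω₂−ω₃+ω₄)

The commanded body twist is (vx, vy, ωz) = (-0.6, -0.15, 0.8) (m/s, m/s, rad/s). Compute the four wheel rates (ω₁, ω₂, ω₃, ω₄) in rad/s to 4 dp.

(-12.2000, -11.8000, -18.2000, -5.8000)

k = lx + ly = 0.1 + 0.1 = 0.2000;  k·ωz = 0.2000·0.8 = 0.1600
ω₁ (FL) = (vx − vy − k·ωz)/r = -0.6100/0.05 = -12.2000
ω₂ (FR) = (vx + vy + k·ωz)/r = -0.5900/0.05 = -11.8000
ω₃ (RL) = (vx + vy − k·ωz)/r = -0.9100/0.05 = -18.2000
ω₄ (RR) = (vx − vy + k·ωz)/r = -0.2900/0.05 = -5.8000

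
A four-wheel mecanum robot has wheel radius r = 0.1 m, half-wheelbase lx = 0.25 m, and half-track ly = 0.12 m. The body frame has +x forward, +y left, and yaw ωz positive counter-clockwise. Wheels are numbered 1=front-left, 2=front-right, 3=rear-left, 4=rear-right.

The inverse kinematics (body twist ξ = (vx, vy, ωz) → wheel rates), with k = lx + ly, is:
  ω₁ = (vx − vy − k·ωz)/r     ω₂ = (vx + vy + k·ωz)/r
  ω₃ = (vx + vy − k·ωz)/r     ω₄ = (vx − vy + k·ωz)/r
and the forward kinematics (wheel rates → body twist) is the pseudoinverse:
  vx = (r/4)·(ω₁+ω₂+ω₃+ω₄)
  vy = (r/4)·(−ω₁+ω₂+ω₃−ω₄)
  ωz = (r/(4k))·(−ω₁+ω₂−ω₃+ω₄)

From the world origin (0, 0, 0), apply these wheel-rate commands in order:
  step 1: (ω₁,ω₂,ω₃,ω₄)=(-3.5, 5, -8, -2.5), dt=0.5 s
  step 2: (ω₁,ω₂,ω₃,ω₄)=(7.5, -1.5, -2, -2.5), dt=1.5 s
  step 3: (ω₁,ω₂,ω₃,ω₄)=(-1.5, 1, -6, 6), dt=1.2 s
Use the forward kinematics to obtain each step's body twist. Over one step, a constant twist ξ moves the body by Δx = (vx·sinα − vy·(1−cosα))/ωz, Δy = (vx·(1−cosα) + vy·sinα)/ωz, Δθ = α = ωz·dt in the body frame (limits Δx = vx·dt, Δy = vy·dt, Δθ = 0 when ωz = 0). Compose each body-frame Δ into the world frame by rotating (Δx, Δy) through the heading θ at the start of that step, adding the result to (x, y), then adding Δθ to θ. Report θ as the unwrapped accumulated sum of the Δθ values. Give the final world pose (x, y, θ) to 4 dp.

(-0.0533, -0.5660, 0.6858)

step 1: ξ=(vx,vy,ωz)=(-0.2250, 0.0750, 0.9459), dt=0.5 → body Δ=(-0.1171, 0.0100, 0.4730) → world pose (-0.1171, 0.0100, 0.4730)
step 2: ξ=(vx,vy,ωz)=(0.0375, -0.2125, -0.6419), dt=1.5 → body Δ=(-0.0940, -0.2968, -0.9628) → world pose (-0.0655, -0.2970, -0.4899)
step 3: ξ=(vx,vy,ωz)=(-0.0125, -0.2375, 0.9797), dt=1.2 → body Δ=(0.1373, -0.2316, 1.1757) → world pose (-0.0533, -0.5660, 0.6858)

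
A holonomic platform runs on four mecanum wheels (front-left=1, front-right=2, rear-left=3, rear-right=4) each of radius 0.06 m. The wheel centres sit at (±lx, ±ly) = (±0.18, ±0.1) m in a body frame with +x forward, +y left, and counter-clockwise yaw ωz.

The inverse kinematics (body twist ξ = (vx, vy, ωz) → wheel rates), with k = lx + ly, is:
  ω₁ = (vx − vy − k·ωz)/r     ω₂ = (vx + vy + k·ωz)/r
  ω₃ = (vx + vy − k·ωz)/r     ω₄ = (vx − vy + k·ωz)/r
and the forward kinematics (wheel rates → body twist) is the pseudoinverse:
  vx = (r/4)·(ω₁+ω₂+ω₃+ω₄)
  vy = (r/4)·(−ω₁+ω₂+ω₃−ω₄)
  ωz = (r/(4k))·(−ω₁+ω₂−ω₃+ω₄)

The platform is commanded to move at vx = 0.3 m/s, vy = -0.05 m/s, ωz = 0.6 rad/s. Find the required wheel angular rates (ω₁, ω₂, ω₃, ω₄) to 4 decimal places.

k = lx + ly = 0.18 + 0.1 = 0.2800;  k·ωz = 0.2800·0.6 = 0.1680
ω₁ (FL) = (vx − vy − k·ωz)/r = 0.1820/0.06 = 3.0333
ω₂ (FR) = (vx + vy + k·ωz)/r = 0.4180/0.06 = 6.9667
ω₃ (RL) = (vx + vy − k·ωz)/r = 0.0820/0.06 = 1.3667
ω₄ (RR) = (vx − vy + k·ωz)/r = 0.5180/0.06 = 8.6333

(3.0333, 6.9667, 1.3667, 8.6333)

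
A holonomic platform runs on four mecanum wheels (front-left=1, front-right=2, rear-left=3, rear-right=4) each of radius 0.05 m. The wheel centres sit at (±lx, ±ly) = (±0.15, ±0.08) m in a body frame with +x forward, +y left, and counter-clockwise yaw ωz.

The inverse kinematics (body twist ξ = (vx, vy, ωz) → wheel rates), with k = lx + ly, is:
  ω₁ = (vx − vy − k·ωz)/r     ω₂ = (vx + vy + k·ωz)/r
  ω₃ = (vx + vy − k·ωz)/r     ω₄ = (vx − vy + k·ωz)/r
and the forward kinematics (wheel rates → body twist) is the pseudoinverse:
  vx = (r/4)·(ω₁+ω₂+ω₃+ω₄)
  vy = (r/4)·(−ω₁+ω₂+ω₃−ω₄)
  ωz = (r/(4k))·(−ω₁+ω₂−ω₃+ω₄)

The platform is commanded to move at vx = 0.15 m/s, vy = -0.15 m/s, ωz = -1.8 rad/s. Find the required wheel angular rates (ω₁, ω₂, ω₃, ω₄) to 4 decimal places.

k = lx + ly = 0.15 + 0.08 = 0.2300;  k·ωz = 0.2300·-1.8 = -0.4140
ω₁ (FL) = (vx − vy − k·ωz)/r = 0.7140/0.05 = 14.2800
ω₂ (FR) = (vx + vy + k·ωz)/r = -0.4140/0.05 = -8.2800
ω₃ (RL) = (vx + vy − k·ωz)/r = 0.4140/0.05 = 8.2800
ω₄ (RR) = (vx − vy + k·ωz)/r = -0.1140/0.05 = -2.2800

(14.2800, -8.2800, 8.2800, -2.2800)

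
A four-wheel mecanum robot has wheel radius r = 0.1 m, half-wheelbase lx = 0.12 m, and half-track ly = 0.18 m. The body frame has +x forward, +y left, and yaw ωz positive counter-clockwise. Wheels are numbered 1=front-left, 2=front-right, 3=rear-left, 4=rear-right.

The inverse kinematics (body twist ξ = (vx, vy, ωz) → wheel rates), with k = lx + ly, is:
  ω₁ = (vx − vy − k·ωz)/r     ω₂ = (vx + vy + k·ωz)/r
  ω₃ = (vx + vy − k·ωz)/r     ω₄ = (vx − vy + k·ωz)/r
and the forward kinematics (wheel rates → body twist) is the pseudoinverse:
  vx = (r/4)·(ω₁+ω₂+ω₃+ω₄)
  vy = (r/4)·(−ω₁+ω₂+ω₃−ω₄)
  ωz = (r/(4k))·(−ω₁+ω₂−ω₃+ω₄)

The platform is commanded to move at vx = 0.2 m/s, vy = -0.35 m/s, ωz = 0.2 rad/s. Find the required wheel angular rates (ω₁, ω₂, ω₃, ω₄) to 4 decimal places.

k = lx + ly = 0.12 + 0.18 = 0.3000;  k·ωz = 0.3000·0.2 = 0.0600
ω₁ (FL) = (vx − vy − k·ωz)/r = 0.4900/0.1 = 4.9000
ω₂ (FR) = (vx + vy + k·ωz)/r = -0.0900/0.1 = -0.9000
ω₃ (RL) = (vx + vy − k·ωz)/r = -0.2100/0.1 = -2.1000
ω₄ (RR) = (vx − vy + k·ωz)/r = 0.6100/0.1 = 6.1000

(4.9000, -0.9000, -2.1000, 6.1000)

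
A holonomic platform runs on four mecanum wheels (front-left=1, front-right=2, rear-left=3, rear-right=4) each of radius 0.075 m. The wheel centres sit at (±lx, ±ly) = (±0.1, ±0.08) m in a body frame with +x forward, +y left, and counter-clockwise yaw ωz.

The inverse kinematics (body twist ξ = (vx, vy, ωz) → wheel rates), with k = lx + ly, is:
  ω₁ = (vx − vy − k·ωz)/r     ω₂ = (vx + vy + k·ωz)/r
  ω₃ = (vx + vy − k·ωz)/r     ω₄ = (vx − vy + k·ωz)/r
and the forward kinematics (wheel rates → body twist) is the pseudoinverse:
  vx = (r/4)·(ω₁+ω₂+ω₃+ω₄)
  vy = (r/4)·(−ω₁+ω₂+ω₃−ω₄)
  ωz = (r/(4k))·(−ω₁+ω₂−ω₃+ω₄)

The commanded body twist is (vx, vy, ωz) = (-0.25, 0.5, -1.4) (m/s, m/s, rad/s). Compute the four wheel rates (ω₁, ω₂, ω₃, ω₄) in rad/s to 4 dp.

(-6.6400, -0.0267, 6.6933, -13.3600)

k = lx + ly = 0.1 + 0.08 = 0.1800;  k·ωz = 0.1800·-1.4 = -0.2520
ω₁ (FL) = (vx − vy − k·ωz)/r = -0.4980/0.075 = -6.6400
ω₂ (FR) = (vx + vy + k·ωz)/r = -0.0020/0.075 = -0.0267
ω₃ (RL) = (vx + vy − k·ωz)/r = 0.5020/0.075 = 6.6933
ω₄ (RR) = (vx − vy + k·ωz)/r = -1.0020/0.075 = -13.3600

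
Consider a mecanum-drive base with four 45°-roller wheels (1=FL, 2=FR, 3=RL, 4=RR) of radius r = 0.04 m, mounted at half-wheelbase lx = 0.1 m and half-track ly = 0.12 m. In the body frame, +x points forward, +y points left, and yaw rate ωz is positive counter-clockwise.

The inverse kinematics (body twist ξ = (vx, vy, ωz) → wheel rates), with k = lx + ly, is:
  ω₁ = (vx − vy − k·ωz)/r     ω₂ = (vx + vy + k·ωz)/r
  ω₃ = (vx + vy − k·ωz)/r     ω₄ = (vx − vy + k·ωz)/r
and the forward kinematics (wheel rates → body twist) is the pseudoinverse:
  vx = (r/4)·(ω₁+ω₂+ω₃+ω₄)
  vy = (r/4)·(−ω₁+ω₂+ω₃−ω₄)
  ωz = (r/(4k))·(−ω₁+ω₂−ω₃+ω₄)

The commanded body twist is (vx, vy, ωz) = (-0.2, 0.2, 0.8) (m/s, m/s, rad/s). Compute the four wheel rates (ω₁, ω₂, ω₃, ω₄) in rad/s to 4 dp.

(-14.4000, 4.4000, -4.4000, -5.6000)

k = lx + ly = 0.1 + 0.12 = 0.2200;  k·ωz = 0.2200·0.8 = 0.1760
ω₁ (FL) = (vx − vy − k·ωz)/r = -0.5760/0.04 = -14.4000
ω₂ (FR) = (vx + vy + k·ωz)/r = 0.1760/0.04 = 4.4000
ω₃ (RL) = (vx + vy − k·ωz)/r = -0.1760/0.04 = -4.4000
ω₄ (RR) = (vx − vy + k·ωz)/r = -0.2240/0.04 = -5.6000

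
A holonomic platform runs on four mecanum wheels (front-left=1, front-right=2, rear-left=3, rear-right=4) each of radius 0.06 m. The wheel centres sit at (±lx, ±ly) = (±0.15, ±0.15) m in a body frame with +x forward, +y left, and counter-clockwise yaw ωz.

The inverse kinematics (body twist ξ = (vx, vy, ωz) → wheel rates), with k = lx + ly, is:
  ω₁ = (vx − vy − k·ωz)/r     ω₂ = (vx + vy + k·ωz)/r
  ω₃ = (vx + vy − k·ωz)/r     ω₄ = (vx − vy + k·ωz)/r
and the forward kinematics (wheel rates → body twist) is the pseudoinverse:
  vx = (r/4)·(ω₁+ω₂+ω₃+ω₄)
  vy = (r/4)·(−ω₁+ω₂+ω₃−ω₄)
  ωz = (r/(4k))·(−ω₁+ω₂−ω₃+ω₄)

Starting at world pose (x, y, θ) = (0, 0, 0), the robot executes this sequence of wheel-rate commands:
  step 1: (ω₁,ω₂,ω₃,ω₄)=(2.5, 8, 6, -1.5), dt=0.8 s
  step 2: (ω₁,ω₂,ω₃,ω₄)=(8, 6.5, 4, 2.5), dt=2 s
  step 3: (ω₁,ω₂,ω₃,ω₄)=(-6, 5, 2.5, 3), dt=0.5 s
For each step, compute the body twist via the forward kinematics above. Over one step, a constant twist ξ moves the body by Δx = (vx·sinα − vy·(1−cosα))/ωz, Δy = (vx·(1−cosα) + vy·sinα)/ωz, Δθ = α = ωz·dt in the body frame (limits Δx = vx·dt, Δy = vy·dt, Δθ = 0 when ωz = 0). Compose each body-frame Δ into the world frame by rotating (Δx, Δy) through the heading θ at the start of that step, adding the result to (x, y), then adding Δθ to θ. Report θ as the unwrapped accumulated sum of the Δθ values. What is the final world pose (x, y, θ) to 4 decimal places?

step 1: ξ=(vx,vy,ωz)=(0.2250, 0.1950, -0.1000), dt=0.8 → body Δ=(0.1860, 0.1486, -0.0800) → world pose (0.1860, 0.1486, -0.0800)
step 2: ξ=(vx,vy,ωz)=(0.3150, 0.0000, -0.1500), dt=2.0 → body Δ=(0.6206, -0.0938, -0.3000) → world pose (0.7972, 0.0055, -0.3800)
step 3: ξ=(vx,vy,ωz)=(0.0675, 0.1575, 0.5750), dt=0.5 → body Δ=(0.0220, 0.0825, 0.2875) → world pose (0.8482, 0.0740, -0.0925)

(0.8482, 0.0740, -0.0925)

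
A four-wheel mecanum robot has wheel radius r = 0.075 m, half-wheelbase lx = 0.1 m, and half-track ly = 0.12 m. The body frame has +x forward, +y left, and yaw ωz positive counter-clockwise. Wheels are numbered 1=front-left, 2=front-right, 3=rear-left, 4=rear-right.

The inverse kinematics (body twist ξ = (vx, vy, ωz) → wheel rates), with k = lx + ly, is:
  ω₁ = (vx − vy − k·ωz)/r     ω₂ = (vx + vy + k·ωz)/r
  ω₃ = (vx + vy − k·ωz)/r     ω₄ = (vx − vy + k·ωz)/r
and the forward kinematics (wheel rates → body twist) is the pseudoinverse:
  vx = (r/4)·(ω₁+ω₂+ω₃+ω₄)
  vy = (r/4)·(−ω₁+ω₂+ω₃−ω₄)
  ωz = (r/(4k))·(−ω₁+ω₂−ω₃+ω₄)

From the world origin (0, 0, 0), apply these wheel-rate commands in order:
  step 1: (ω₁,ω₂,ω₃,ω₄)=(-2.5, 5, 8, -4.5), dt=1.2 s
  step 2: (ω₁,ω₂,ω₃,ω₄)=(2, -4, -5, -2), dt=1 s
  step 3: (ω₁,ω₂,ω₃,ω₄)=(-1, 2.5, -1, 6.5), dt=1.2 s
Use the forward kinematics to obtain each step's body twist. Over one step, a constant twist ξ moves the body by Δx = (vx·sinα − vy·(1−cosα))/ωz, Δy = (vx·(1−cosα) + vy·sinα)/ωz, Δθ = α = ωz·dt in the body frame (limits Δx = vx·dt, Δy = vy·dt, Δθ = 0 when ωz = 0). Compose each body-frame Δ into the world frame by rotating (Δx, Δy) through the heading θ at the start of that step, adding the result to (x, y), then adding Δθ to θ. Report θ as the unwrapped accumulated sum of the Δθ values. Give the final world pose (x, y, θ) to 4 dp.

step 1: ξ=(vx,vy,ωz)=(0.1125, 0.3750, -0.4261), dt=1.2 → body Δ=(0.2418, 0.3969, -0.5114) → world pose (0.2418, 0.3969, -0.5114)
step 2: ξ=(vx,vy,ωz)=(-0.1688, -0.1688, -0.2557), dt=1.0 → body Δ=(-0.1884, -0.1455, -0.2557) → world pose (0.0063, 0.3622, -0.7670)
step 3: ξ=(vx,vy,ωz)=(0.1313, -0.0750, 0.9375), dt=1.2 → body Δ=(0.1718, 0.0075, 1.1250) → world pose (0.1352, 0.2483, 0.3580)

(0.1352, 0.2483, 0.3580)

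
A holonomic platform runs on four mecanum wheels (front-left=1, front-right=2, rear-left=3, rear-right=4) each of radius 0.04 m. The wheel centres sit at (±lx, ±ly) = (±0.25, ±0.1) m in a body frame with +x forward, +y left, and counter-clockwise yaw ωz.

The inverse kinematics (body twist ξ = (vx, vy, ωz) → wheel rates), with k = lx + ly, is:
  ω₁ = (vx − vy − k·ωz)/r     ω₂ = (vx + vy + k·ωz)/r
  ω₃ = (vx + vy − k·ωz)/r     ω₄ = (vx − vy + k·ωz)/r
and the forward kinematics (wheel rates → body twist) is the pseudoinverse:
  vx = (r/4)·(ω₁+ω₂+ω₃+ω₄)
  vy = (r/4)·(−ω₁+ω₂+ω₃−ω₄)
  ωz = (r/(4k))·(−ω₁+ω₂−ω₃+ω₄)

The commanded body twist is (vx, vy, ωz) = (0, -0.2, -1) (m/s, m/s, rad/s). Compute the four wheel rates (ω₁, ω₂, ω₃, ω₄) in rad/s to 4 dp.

k = lx + ly = 0.25 + 0.1 = 0.3500;  k·ωz = 0.3500·-1 = -0.3500
ω₁ (FL) = (vx − vy − k·ωz)/r = 0.5500/0.04 = 13.7500
ω₂ (FR) = (vx + vy + k·ωz)/r = -0.5500/0.04 = -13.7500
ω₃ (RL) = (vx + vy − k·ωz)/r = 0.1500/0.04 = 3.7500
ω₄ (RR) = (vx − vy + k·ωz)/r = -0.1500/0.04 = -3.7500

(13.7500, -13.7500, 3.7500, -3.7500)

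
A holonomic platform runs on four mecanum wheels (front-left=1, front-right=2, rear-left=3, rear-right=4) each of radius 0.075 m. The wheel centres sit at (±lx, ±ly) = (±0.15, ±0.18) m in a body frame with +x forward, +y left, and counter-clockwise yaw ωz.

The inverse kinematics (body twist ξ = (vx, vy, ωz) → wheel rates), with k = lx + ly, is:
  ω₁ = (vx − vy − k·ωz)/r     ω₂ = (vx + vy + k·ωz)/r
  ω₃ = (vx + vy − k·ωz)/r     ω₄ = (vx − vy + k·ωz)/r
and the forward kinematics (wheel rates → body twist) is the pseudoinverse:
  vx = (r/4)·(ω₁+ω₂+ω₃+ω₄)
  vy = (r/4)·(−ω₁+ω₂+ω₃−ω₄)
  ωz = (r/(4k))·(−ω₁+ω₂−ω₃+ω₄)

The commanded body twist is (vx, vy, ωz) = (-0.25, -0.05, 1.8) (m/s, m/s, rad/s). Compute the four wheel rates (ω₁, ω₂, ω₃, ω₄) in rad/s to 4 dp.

k = lx + ly = 0.15 + 0.18 = 0.3300;  k·ωz = 0.3300·1.8 = 0.5940
ω₁ (FL) = (vx − vy − k·ωz)/r = -0.7940/0.075 = -10.5867
ω₂ (FR) = (vx + vy + k·ωz)/r = 0.2940/0.075 = 3.9200
ω₃ (RL) = (vx + vy − k·ωz)/r = -0.8940/0.075 = -11.9200
ω₄ (RR) = (vx − vy + k·ωz)/r = 0.3940/0.075 = 5.2533

(-10.5867, 3.9200, -11.9200, 5.2533)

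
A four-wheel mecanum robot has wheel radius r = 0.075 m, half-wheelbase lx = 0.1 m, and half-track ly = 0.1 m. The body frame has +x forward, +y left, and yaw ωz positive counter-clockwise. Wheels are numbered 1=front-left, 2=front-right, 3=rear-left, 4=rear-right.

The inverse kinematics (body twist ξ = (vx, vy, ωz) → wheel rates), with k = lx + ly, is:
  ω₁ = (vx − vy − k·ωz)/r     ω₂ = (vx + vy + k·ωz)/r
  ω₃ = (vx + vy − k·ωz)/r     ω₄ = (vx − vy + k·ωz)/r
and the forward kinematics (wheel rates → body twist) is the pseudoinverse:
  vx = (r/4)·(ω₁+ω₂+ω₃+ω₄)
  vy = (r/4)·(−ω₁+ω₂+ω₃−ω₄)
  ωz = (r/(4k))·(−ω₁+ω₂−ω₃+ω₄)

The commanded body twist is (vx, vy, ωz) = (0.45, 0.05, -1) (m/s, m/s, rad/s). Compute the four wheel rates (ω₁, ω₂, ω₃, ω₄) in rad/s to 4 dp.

k = lx + ly = 0.1 + 0.1 = 0.2000;  k·ωz = 0.2000·-1 = -0.2000
ω₁ (FL) = (vx − vy − k·ωz)/r = 0.6000/0.075 = 8.0000
ω₂ (FR) = (vx + vy + k·ωz)/r = 0.3000/0.075 = 4.0000
ω₃ (RL) = (vx + vy − k·ωz)/r = 0.7000/0.075 = 9.3333
ω₄ (RR) = (vx − vy + k·ωz)/r = 0.2000/0.075 = 2.6667

(8.0000, 4.0000, 9.3333, 2.6667)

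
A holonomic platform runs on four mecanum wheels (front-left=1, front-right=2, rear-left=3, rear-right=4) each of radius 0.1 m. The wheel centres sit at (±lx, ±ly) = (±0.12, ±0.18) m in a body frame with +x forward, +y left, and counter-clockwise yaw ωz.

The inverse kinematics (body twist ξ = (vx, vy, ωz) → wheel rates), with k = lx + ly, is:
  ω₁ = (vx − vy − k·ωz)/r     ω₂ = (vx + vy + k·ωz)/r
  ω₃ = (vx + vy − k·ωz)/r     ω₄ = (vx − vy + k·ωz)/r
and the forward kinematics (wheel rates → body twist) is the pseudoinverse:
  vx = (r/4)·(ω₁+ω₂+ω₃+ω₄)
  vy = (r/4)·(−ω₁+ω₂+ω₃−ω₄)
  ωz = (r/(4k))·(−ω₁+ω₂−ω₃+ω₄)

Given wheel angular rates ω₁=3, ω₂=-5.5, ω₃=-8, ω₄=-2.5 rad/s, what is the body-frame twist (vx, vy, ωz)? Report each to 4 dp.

(-0.3250, -0.3500, -0.2500)

k = lx + ly = 0.12 + 0.18 = 0.3000
ω₁+ω₂+ω₃+ω₄ = -13.0000  →  vx = (0.1/4)·-13.0000 = -0.3250
−ω₁+ω₂+ω₃−ω₄ = -14.0000  →  vy = (0.1/4)·-14.0000 = -0.3500
−ω₁+ω₂−ω₃+ω₄ = -3.0000  →  ωz = (0.1/1.2000)·-3.0000 = -0.2500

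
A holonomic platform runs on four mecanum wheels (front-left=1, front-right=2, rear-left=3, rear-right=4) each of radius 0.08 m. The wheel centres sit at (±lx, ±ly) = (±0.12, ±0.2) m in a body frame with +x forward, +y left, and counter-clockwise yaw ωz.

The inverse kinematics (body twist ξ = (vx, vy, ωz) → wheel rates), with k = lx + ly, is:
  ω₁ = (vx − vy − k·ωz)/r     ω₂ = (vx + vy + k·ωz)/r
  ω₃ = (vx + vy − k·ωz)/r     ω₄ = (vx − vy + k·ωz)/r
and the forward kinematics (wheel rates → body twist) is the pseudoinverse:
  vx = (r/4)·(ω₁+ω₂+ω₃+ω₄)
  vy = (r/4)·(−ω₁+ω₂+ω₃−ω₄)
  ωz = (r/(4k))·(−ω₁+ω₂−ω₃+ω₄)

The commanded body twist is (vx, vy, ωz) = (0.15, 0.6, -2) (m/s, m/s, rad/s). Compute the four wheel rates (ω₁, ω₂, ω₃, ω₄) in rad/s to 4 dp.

(2.3750, 1.3750, 17.3750, -13.6250)

k = lx + ly = 0.12 + 0.2 = 0.3200;  k·ωz = 0.3200·-2 = -0.6400
ω₁ (FL) = (vx − vy − k·ωz)/r = 0.1900/0.08 = 2.3750
ω₂ (FR) = (vx + vy + k·ωz)/r = 0.1100/0.08 = 1.3750
ω₃ (RL) = (vx + vy − k·ωz)/r = 1.3900/0.08 = 17.3750
ω₄ (RR) = (vx − vy + k·ωz)/r = -1.0900/0.08 = -13.6250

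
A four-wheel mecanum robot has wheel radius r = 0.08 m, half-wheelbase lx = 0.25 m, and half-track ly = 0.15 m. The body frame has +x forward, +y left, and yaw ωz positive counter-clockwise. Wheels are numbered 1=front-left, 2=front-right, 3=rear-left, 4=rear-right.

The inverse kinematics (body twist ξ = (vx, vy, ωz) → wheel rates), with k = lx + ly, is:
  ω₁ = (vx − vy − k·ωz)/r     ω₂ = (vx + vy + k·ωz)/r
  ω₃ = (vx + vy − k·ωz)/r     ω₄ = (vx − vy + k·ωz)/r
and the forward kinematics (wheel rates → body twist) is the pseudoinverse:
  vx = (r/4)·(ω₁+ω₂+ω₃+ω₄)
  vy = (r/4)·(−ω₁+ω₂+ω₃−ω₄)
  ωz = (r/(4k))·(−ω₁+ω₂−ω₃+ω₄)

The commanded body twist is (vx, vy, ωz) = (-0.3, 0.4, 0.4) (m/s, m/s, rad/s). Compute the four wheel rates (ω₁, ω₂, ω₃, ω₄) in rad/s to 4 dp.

(-10.7500, 3.2500, -0.7500, -6.7500)

k = lx + ly = 0.25 + 0.15 = 0.4000;  k·ωz = 0.4000·0.4 = 0.1600
ω₁ (FL) = (vx − vy − k·ωz)/r = -0.8600/0.08 = -10.7500
ω₂ (FR) = (vx + vy + k·ωz)/r = 0.2600/0.08 = 3.2500
ω₃ (RL) = (vx + vy − k·ωz)/r = -0.0600/0.08 = -0.7500
ω₄ (RR) = (vx − vy + k·ωz)/r = -0.5400/0.08 = -6.7500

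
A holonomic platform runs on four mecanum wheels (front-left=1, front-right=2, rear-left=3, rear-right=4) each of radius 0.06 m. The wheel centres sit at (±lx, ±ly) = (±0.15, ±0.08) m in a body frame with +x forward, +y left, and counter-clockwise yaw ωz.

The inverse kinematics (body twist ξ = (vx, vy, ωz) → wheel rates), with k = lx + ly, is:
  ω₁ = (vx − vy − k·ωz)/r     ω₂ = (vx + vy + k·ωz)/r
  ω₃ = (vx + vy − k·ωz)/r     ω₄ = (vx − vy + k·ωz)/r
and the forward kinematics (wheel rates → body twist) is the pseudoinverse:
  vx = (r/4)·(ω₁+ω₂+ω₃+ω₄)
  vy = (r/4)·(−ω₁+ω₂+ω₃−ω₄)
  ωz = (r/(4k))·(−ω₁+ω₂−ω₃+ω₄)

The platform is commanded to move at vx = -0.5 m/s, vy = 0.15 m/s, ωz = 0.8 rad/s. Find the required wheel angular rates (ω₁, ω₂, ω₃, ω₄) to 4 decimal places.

(-13.9000, -2.7667, -8.9000, -7.7667)

k = lx + ly = 0.15 + 0.08 = 0.2300;  k·ωz = 0.2300·0.8 = 0.1840
ω₁ (FL) = (vx − vy − k·ωz)/r = -0.8340/0.06 = -13.9000
ω₂ (FR) = (vx + vy + k·ωz)/r = -0.1660/0.06 = -2.7667
ω₃ (RL) = (vx + vy − k·ωz)/r = -0.5340/0.06 = -8.9000
ω₄ (RR) = (vx − vy + k·ωz)/r = -0.4660/0.06 = -7.7667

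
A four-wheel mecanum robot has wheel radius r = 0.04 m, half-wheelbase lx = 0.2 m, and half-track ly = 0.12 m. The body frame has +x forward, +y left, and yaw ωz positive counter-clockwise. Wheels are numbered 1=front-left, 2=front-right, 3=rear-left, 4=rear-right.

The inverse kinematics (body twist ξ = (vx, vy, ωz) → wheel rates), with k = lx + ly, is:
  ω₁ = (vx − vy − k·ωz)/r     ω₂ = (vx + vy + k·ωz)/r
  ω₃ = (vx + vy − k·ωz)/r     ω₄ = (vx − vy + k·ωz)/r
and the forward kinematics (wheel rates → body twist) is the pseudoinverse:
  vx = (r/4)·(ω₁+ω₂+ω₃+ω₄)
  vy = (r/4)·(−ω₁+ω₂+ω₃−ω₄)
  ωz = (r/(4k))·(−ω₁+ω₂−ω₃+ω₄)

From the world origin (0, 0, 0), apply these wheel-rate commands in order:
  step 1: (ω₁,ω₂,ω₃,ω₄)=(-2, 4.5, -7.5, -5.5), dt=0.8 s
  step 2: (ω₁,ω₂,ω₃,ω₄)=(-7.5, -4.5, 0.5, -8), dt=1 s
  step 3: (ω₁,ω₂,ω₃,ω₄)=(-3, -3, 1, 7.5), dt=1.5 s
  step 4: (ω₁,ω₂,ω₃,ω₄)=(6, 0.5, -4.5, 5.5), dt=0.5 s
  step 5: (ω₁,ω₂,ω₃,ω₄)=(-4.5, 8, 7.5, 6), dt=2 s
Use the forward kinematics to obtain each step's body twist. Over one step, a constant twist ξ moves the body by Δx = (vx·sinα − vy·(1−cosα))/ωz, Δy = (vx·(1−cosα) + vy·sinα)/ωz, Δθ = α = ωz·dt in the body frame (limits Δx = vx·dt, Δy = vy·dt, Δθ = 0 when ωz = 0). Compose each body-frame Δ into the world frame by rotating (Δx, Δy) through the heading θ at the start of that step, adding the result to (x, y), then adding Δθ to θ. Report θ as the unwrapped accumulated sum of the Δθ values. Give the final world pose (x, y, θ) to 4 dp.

(-0.1232, 0.3986, 1.1031)

step 1: ξ=(vx,vy,ωz)=(-0.1050, 0.0450, 0.2656), dt=0.8 → body Δ=(-0.0872, 0.0268, 0.2125) → world pose (-0.0872, 0.0268, 0.2125)
step 2: ξ=(vx,vy,ωz)=(-0.1950, 0.1150, -0.1719), dt=1.0 → body Δ=(-0.1842, 0.1312, -0.1719) → world pose (-0.2949, 0.1162, 0.0406)
step 3: ξ=(vx,vy,ωz)=(0.0250, -0.0650, 0.2031), dt=1.5 → body Δ=(0.0517, -0.0903, 0.3047) → world pose (-0.2396, 0.0280, 0.3453)
step 4: ξ=(vx,vy,ωz)=(0.0750, -0.1550, 0.1406), dt=0.5 → body Δ=(0.0402, -0.0761, 0.0703) → world pose (-0.1760, -0.0300, 0.4156)
step 5: ξ=(vx,vy,ωz)=(0.1700, 0.1400, 0.3438), dt=2.0 → body Δ=(0.2213, 0.3708, 0.6875) → world pose (-0.1232, 0.3986, 1.1031)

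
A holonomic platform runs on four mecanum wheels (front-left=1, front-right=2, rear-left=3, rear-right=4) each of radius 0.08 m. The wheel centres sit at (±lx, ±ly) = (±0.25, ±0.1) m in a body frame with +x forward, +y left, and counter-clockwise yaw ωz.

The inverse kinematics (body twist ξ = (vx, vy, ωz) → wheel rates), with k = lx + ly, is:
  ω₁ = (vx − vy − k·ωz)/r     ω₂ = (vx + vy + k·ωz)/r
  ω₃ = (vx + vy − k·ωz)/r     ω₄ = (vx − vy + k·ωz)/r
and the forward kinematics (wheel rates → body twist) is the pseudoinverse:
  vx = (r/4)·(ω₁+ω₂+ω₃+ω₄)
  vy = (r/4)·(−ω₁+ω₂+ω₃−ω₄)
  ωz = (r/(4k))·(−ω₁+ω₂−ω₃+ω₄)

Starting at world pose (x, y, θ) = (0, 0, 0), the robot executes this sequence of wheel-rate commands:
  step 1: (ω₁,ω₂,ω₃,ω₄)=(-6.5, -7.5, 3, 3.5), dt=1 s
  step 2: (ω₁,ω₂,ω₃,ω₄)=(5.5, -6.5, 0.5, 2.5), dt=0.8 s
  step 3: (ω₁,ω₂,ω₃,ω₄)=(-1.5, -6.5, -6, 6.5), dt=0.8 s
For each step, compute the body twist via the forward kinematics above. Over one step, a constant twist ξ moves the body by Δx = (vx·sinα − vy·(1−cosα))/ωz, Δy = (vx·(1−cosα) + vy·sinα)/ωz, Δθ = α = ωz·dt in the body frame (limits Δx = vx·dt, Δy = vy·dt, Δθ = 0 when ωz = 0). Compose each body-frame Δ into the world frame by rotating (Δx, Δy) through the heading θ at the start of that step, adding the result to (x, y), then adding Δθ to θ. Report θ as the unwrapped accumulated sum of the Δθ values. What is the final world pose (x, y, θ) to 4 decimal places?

(-0.3759, -0.4787, -0.1429)

step 1: ξ=(vx,vy,ωz)=(-0.1500, -0.0300, -0.0286), dt=1.0 → body Δ=(-0.1504, -0.0279, -0.0286) → world pose (-0.1504, -0.0279, -0.0286)
step 2: ξ=(vx,vy,ωz)=(0.0400, -0.2800, -0.5714), dt=0.8 → body Δ=(-0.0194, -0.2235, -0.4571) → world pose (-0.1762, -0.2507, -0.4857)
step 3: ξ=(vx,vy,ωz)=(-0.1500, -0.3500, 0.4286), dt=0.8 → body Δ=(-0.0701, -0.2949, 0.3429) → world pose (-0.3759, -0.4787, -0.1429)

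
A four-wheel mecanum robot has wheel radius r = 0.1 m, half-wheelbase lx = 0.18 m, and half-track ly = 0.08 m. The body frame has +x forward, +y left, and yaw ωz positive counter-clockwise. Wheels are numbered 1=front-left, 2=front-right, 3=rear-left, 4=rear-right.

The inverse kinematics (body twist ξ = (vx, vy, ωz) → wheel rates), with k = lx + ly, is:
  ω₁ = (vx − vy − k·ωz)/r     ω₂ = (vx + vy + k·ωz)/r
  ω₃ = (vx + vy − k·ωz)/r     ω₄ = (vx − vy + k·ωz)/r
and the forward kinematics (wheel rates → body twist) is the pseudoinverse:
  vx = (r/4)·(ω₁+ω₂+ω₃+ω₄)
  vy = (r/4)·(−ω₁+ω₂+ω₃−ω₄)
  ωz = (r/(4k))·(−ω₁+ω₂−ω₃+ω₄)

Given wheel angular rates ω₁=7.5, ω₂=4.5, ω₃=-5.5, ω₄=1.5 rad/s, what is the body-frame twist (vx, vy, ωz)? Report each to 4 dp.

(0.2000, -0.2500, 0.3846)

k = lx + ly = 0.18 + 0.08 = 0.2600
ω₁+ω₂+ω₃+ω₄ = 8.0000  →  vx = (0.1/4)·8.0000 = 0.2000
−ω₁+ω₂+ω₃−ω₄ = -10.0000  →  vy = (0.1/4)·-10.0000 = -0.2500
−ω₁+ω₂−ω₃+ω₄ = 4.0000  →  ωz = (0.1/1.0400)·4.0000 = 0.3846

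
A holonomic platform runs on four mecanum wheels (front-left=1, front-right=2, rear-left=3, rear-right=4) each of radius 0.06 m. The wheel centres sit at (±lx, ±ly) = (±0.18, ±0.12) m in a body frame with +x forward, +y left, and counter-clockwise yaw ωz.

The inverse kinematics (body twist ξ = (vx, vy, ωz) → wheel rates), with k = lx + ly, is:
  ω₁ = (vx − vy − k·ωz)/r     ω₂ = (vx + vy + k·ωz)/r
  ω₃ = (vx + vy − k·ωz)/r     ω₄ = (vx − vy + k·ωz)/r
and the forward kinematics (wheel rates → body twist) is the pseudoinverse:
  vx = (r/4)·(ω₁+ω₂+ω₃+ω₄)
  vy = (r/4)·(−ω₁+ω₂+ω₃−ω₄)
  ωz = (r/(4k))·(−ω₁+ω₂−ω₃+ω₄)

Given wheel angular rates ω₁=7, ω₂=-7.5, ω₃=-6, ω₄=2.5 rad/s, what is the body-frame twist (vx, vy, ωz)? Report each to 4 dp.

k = lx + ly = 0.18 + 0.12 = 0.3000
ω₁+ω₂+ω₃+ω₄ = -4.0000  →  vx = (0.06/4)·-4.0000 = -0.0600
−ω₁+ω₂+ω₃−ω₄ = -23.0000  →  vy = (0.06/4)·-23.0000 = -0.3450
−ω₁+ω₂−ω₃+ω₄ = -6.0000  →  ωz = (0.06/1.2000)·-6.0000 = -0.3000

(-0.0600, -0.3450, -0.3000)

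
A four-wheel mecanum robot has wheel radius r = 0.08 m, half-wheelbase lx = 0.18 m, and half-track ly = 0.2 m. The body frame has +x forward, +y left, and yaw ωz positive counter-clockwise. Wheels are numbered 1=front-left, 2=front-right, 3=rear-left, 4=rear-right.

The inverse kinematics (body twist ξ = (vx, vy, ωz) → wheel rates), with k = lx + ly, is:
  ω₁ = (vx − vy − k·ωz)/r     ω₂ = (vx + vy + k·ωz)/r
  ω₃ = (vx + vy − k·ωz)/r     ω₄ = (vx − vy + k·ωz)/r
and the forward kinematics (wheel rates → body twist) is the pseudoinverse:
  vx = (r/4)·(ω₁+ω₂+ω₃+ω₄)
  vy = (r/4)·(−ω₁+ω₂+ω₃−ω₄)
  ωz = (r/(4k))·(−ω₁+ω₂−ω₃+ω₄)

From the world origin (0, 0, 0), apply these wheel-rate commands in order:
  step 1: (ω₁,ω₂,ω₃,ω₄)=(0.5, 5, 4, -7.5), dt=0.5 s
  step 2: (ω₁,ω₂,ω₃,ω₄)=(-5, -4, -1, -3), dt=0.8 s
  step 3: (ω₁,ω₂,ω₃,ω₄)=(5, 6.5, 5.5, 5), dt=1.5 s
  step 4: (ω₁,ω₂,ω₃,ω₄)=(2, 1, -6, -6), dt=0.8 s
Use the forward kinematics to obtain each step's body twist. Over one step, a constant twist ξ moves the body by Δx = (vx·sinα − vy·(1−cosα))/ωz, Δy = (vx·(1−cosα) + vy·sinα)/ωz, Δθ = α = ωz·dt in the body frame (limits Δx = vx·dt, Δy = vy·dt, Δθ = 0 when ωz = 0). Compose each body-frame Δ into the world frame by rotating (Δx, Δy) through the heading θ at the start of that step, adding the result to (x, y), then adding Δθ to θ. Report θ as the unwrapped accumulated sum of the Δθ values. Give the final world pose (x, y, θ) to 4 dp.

(0.3556, 0.1914, -0.1895)

step 1: ξ=(vx,vy,ωz)=(0.0400, 0.3200, -0.3684), dt=0.5 → body Δ=(0.0346, 0.1573, -0.1842) → world pose (0.0346, 0.1573, -0.1842)
step 2: ξ=(vx,vy,ωz)=(-0.2600, 0.0600, -0.0526), dt=0.8 → body Δ=(-0.2069, 0.0524, -0.0421) → world pose (-0.1593, 0.2466, -0.2263)
step 3: ξ=(vx,vy,ωz)=(0.4400, 0.0400, 0.0526), dt=1.5 → body Δ=(0.6569, 0.0860, 0.0789) → world pose (0.5002, 0.1830, -0.1474)
step 4: ξ=(vx,vy,ωz)=(-0.1800, -0.0200, -0.0526), dt=0.8 → body Δ=(-0.1443, -0.0130, -0.0421) → world pose (0.3556, 0.1914, -0.1895)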